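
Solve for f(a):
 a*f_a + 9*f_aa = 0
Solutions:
 f(a) = C1 + C2*erf(sqrt(2)*a/6)


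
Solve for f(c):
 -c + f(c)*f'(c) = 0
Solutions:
 f(c) = -sqrt(C1 + c^2)
 f(c) = sqrt(C1 + c^2)


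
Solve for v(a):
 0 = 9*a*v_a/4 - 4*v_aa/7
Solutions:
 v(a) = C1 + C2*erfi(3*sqrt(14)*a/8)


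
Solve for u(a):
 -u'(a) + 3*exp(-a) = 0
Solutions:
 u(a) = C1 - 3*exp(-a)


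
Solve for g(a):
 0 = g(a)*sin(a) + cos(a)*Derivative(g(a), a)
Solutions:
 g(a) = C1*cos(a)


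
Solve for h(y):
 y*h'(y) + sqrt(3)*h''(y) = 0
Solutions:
 h(y) = C1 + C2*erf(sqrt(2)*3^(3/4)*y/6)


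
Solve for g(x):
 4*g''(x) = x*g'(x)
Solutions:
 g(x) = C1 + C2*erfi(sqrt(2)*x/4)


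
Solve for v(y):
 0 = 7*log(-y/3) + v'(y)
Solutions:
 v(y) = C1 - 7*y*log(-y) + 7*y*(1 + log(3))


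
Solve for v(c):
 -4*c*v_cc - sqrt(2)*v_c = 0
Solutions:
 v(c) = C1 + C2*c^(1 - sqrt(2)/4)


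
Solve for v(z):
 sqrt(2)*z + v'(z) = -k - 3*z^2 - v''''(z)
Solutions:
 v(z) = C1 + C4*exp(-z) - k*z - z^3 - sqrt(2)*z^2/2 + (C2*sin(sqrt(3)*z/2) + C3*cos(sqrt(3)*z/2))*exp(z/2)


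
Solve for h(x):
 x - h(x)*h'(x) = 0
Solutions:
 h(x) = -sqrt(C1 + x^2)
 h(x) = sqrt(C1 + x^2)


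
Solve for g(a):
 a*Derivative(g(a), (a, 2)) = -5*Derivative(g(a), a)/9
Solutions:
 g(a) = C1 + C2*a^(4/9)


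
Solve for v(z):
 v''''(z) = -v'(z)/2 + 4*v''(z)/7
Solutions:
 v(z) = C1 + C2*exp(42^(1/3)*z*(8*42^(1/3)/(sqrt(172977) + 441)^(1/3) + (sqrt(172977) + 441)^(1/3))/84)*sin(14^(1/3)*3^(1/6)*z*(-3^(2/3)*(sqrt(172977) + 441)^(1/3) + 24*14^(1/3)/(sqrt(172977) + 441)^(1/3))/84) + C3*exp(42^(1/3)*z*(8*42^(1/3)/(sqrt(172977) + 441)^(1/3) + (sqrt(172977) + 441)^(1/3))/84)*cos(14^(1/3)*3^(1/6)*z*(-3^(2/3)*(sqrt(172977) + 441)^(1/3) + 24*14^(1/3)/(sqrt(172977) + 441)^(1/3))/84) + C4*exp(-42^(1/3)*z*(8*42^(1/3)/(sqrt(172977) + 441)^(1/3) + (sqrt(172977) + 441)^(1/3))/42)


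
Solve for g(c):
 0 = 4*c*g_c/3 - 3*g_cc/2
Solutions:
 g(c) = C1 + C2*erfi(2*c/3)


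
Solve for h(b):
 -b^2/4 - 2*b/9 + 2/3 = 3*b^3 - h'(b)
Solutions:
 h(b) = C1 + 3*b^4/4 + b^3/12 + b^2/9 - 2*b/3


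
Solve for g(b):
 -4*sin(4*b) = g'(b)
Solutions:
 g(b) = C1 + cos(4*b)


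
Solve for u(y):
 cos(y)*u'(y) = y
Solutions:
 u(y) = C1 + Integral(y/cos(y), y)


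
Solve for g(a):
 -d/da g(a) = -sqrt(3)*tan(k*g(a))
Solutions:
 g(a) = Piecewise((-asin(exp(C1*k + sqrt(3)*a*k))/k + pi/k, Ne(k, 0)), (nan, True))
 g(a) = Piecewise((asin(exp(C1*k + sqrt(3)*a*k))/k, Ne(k, 0)), (nan, True))


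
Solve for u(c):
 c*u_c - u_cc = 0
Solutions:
 u(c) = C1 + C2*erfi(sqrt(2)*c/2)


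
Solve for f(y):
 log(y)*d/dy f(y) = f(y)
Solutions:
 f(y) = C1*exp(li(y))


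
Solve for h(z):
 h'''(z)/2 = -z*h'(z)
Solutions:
 h(z) = C1 + Integral(C2*airyai(-2^(1/3)*z) + C3*airybi(-2^(1/3)*z), z)


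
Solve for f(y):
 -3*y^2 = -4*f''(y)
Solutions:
 f(y) = C1 + C2*y + y^4/16


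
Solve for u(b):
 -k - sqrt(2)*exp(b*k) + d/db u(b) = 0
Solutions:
 u(b) = C1 + b*k + sqrt(2)*exp(b*k)/k


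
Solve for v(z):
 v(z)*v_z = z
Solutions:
 v(z) = -sqrt(C1 + z^2)
 v(z) = sqrt(C1 + z^2)


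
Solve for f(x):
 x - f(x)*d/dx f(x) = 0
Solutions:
 f(x) = -sqrt(C1 + x^2)
 f(x) = sqrt(C1 + x^2)


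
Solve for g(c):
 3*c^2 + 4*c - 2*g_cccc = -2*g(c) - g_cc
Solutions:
 g(c) = C1*exp(-c*sqrt(1 + sqrt(17))/2) + C2*exp(c*sqrt(1 + sqrt(17))/2) + C3*sin(c*sqrt(-1 + sqrt(17))/2) + C4*cos(c*sqrt(-1 + sqrt(17))/2) - 3*c^2/2 - 2*c + 3/2


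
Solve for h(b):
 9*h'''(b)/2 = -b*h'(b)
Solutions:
 h(b) = C1 + Integral(C2*airyai(-6^(1/3)*b/3) + C3*airybi(-6^(1/3)*b/3), b)


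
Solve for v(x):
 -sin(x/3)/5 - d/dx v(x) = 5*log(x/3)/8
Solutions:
 v(x) = C1 - 5*x*log(x)/8 + 5*x/8 + 5*x*log(3)/8 + 3*cos(x/3)/5


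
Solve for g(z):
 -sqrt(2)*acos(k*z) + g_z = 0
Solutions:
 g(z) = C1 + sqrt(2)*Piecewise((z*acos(k*z) - sqrt(-k^2*z^2 + 1)/k, Ne(k, 0)), (pi*z/2, True))


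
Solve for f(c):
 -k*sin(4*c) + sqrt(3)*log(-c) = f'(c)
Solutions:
 f(c) = C1 + sqrt(3)*c*(log(-c) - 1) + k*cos(4*c)/4


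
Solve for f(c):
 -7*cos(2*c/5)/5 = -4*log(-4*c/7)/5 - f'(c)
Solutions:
 f(c) = C1 - 4*c*log(-c)/5 - 8*c*log(2)/5 + 4*c/5 + 4*c*log(7)/5 + 7*sin(2*c/5)/2


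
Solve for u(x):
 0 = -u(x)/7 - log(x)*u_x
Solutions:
 u(x) = C1*exp(-li(x)/7)


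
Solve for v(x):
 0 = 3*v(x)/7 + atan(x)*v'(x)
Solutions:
 v(x) = C1*exp(-3*Integral(1/atan(x), x)/7)


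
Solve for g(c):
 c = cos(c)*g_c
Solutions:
 g(c) = C1 + Integral(c/cos(c), c)


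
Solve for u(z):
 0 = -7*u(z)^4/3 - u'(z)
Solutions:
 u(z) = (-1 - sqrt(3)*I)*(1/(C1 + 7*z))^(1/3)/2
 u(z) = (-1 + sqrt(3)*I)*(1/(C1 + 7*z))^(1/3)/2
 u(z) = (1/(C1 + 7*z))^(1/3)


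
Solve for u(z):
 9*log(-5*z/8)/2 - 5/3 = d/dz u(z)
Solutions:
 u(z) = C1 + 9*z*log(-z)/2 + z*(-81*log(2) - 37 + 27*log(5))/6


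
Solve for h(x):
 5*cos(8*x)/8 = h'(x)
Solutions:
 h(x) = C1 + 5*sin(8*x)/64


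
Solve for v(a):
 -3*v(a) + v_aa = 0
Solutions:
 v(a) = C1*exp(-sqrt(3)*a) + C2*exp(sqrt(3)*a)


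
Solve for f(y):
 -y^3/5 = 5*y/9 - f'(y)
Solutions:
 f(y) = C1 + y^4/20 + 5*y^2/18


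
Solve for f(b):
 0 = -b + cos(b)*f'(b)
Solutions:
 f(b) = C1 + Integral(b/cos(b), b)


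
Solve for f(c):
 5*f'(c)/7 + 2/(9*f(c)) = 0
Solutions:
 f(c) = -sqrt(C1 - 140*c)/15
 f(c) = sqrt(C1 - 140*c)/15


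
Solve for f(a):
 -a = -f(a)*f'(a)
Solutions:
 f(a) = -sqrt(C1 + a^2)
 f(a) = sqrt(C1 + a^2)


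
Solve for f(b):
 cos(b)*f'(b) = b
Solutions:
 f(b) = C1 + Integral(b/cos(b), b)


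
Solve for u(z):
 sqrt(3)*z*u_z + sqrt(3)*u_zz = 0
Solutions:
 u(z) = C1 + C2*erf(sqrt(2)*z/2)


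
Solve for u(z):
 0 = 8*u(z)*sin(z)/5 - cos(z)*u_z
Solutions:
 u(z) = C1/cos(z)^(8/5)


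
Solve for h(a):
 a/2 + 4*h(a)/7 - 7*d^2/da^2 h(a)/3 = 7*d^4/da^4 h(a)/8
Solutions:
 h(a) = C1*exp(-2*sqrt(21)*a*sqrt(-7 + sqrt(67))/21) + C2*exp(2*sqrt(21)*a*sqrt(-7 + sqrt(67))/21) + C3*sin(2*sqrt(21)*a*sqrt(7 + sqrt(67))/21) + C4*cos(2*sqrt(21)*a*sqrt(7 + sqrt(67))/21) - 7*a/8


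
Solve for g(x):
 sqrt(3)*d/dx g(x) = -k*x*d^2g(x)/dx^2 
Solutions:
 g(x) = C1 + x^(((re(k) - sqrt(3))*re(k) + im(k)^2)/(re(k)^2 + im(k)^2))*(C2*sin(sqrt(3)*log(x)*Abs(im(k))/(re(k)^2 + im(k)^2)) + C3*cos(sqrt(3)*log(x)*im(k)/(re(k)^2 + im(k)^2)))


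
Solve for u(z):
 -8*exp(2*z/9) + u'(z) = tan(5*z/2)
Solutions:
 u(z) = C1 + 36*exp(2*z/9) - 2*log(cos(5*z/2))/5


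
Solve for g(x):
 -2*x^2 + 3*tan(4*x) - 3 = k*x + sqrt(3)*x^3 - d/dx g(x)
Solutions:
 g(x) = C1 + k*x^2/2 + sqrt(3)*x^4/4 + 2*x^3/3 + 3*x + 3*log(cos(4*x))/4


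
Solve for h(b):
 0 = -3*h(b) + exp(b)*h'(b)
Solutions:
 h(b) = C1*exp(-3*exp(-b))


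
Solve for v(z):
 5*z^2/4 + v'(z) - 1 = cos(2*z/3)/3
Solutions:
 v(z) = C1 - 5*z^3/12 + z + sin(2*z/3)/2


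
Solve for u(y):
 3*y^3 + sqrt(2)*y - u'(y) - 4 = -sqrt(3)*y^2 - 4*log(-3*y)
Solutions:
 u(y) = C1 + 3*y^4/4 + sqrt(3)*y^3/3 + sqrt(2)*y^2/2 + 4*y*log(-y) + 4*y*(-2 + log(3))


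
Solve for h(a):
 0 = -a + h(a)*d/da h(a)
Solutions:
 h(a) = -sqrt(C1 + a^2)
 h(a) = sqrt(C1 + a^2)


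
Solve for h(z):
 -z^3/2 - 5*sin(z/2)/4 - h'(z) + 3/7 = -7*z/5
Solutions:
 h(z) = C1 - z^4/8 + 7*z^2/10 + 3*z/7 + 5*cos(z/2)/2


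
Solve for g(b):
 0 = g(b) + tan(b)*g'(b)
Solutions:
 g(b) = C1/sin(b)


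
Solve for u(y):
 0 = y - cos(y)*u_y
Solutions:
 u(y) = C1 + Integral(y/cos(y), y)


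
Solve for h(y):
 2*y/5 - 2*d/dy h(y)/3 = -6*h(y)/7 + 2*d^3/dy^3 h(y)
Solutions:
 h(y) = C1*exp(-14^(1/3)*y*(-14/(81 + sqrt(6757))^(1/3) + 14^(1/3)*(81 + sqrt(6757))^(1/3))/84)*sin(14^(1/3)*sqrt(3)*y*(14/(81 + sqrt(6757))^(1/3) + 14^(1/3)*(81 + sqrt(6757))^(1/3))/84) + C2*exp(-14^(1/3)*y*(-14/(81 + sqrt(6757))^(1/3) + 14^(1/3)*(81 + sqrt(6757))^(1/3))/84)*cos(14^(1/3)*sqrt(3)*y*(14/(81 + sqrt(6757))^(1/3) + 14^(1/3)*(81 + sqrt(6757))^(1/3))/84) + C3*exp(14^(1/3)*y*(-14/(81 + sqrt(6757))^(1/3) + 14^(1/3)*(81 + sqrt(6757))^(1/3))/42) - 7*y/15 - 49/135


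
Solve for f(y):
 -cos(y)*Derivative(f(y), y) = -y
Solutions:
 f(y) = C1 + Integral(y/cos(y), y)


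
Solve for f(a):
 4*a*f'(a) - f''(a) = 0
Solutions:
 f(a) = C1 + C2*erfi(sqrt(2)*a)


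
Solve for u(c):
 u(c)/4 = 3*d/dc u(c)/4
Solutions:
 u(c) = C1*exp(c/3)


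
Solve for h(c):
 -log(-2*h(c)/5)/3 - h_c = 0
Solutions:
 3*Integral(1/(log(-_y) - log(5) + log(2)), (_y, h(c))) = C1 - c


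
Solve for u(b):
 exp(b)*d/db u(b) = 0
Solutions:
 u(b) = C1


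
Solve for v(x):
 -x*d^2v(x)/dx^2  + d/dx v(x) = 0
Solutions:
 v(x) = C1 + C2*x^2


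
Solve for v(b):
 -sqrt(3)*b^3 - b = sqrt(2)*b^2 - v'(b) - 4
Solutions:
 v(b) = C1 + sqrt(3)*b^4/4 + sqrt(2)*b^3/3 + b^2/2 - 4*b


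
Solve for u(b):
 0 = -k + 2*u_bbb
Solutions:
 u(b) = C1 + C2*b + C3*b^2 + b^3*k/12


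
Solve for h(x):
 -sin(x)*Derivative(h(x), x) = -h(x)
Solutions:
 h(x) = C1*sqrt(cos(x) - 1)/sqrt(cos(x) + 1)


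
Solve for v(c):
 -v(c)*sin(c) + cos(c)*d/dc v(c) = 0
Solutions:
 v(c) = C1/cos(c)


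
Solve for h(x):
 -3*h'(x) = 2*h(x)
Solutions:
 h(x) = C1*exp(-2*x/3)


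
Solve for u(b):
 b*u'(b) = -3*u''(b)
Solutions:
 u(b) = C1 + C2*erf(sqrt(6)*b/6)


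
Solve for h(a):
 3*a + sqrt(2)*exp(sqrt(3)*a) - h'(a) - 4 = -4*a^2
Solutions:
 h(a) = C1 + 4*a^3/3 + 3*a^2/2 - 4*a + sqrt(6)*exp(sqrt(3)*a)/3


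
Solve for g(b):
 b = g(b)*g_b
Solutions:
 g(b) = -sqrt(C1 + b^2)
 g(b) = sqrt(C1 + b^2)


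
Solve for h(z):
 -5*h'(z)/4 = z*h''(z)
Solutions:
 h(z) = C1 + C2/z^(1/4)


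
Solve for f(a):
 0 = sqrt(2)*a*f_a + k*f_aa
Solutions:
 f(a) = C1 + C2*sqrt(k)*erf(2^(3/4)*a*sqrt(1/k)/2)


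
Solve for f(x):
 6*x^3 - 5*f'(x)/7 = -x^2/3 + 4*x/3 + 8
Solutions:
 f(x) = C1 + 21*x^4/10 + 7*x^3/45 - 14*x^2/15 - 56*x/5


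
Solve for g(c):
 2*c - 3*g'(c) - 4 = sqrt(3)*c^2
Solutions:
 g(c) = C1 - sqrt(3)*c^3/9 + c^2/3 - 4*c/3


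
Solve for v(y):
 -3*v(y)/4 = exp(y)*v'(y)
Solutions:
 v(y) = C1*exp(3*exp(-y)/4)


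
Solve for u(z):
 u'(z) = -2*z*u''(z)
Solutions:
 u(z) = C1 + C2*sqrt(z)


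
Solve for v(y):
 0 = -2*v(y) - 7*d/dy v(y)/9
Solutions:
 v(y) = C1*exp(-18*y/7)


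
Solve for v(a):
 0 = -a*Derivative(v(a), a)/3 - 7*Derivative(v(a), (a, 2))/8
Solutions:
 v(a) = C1 + C2*erf(2*sqrt(21)*a/21)


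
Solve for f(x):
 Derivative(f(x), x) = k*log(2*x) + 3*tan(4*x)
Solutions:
 f(x) = C1 + k*x*(log(x) - 1) + k*x*log(2) - 3*log(cos(4*x))/4


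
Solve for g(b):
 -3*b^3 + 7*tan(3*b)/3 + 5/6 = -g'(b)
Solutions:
 g(b) = C1 + 3*b^4/4 - 5*b/6 + 7*log(cos(3*b))/9


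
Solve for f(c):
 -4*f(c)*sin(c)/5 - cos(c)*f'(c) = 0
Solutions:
 f(c) = C1*cos(c)^(4/5)


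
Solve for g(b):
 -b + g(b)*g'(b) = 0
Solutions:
 g(b) = -sqrt(C1 + b^2)
 g(b) = sqrt(C1 + b^2)


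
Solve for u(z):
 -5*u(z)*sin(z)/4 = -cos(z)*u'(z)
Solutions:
 u(z) = C1/cos(z)^(5/4)


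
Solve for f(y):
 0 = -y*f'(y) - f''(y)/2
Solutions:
 f(y) = C1 + C2*erf(y)


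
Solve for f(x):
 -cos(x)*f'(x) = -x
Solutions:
 f(x) = C1 + Integral(x/cos(x), x)


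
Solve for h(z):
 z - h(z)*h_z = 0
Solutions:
 h(z) = -sqrt(C1 + z^2)
 h(z) = sqrt(C1 + z^2)


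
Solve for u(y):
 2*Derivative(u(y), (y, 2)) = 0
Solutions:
 u(y) = C1 + C2*y


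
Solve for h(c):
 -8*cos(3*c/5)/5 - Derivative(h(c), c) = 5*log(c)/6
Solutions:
 h(c) = C1 - 5*c*log(c)/6 + 5*c/6 - 8*sin(3*c/5)/3


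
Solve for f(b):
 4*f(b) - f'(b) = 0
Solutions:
 f(b) = C1*exp(4*b)


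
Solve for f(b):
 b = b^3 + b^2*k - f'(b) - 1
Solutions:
 f(b) = C1 + b^4/4 + b^3*k/3 - b^2/2 - b


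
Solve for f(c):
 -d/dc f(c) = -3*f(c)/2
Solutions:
 f(c) = C1*exp(3*c/2)


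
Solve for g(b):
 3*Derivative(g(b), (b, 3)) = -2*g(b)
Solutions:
 g(b) = C3*exp(-2^(1/3)*3^(2/3)*b/3) + (C1*sin(2^(1/3)*3^(1/6)*b/2) + C2*cos(2^(1/3)*3^(1/6)*b/2))*exp(2^(1/3)*3^(2/3)*b/6)


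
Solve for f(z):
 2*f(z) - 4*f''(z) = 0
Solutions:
 f(z) = C1*exp(-sqrt(2)*z/2) + C2*exp(sqrt(2)*z/2)


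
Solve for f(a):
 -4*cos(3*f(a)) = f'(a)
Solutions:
 f(a) = -asin((C1 + exp(24*a))/(C1 - exp(24*a)))/3 + pi/3
 f(a) = asin((C1 + exp(24*a))/(C1 - exp(24*a)))/3


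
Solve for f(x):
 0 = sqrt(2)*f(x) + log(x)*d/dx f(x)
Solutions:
 f(x) = C1*exp(-sqrt(2)*li(x))


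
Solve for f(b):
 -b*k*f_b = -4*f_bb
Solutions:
 f(b) = Piecewise((-sqrt(2)*sqrt(pi)*C1*erf(sqrt(2)*b*sqrt(-k)/4)/sqrt(-k) - C2, (k > 0) | (k < 0)), (-C1*b - C2, True))


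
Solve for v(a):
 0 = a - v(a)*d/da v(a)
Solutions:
 v(a) = -sqrt(C1 + a^2)
 v(a) = sqrt(C1 + a^2)


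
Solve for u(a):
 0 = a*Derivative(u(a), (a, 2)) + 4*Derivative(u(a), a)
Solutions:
 u(a) = C1 + C2/a^3


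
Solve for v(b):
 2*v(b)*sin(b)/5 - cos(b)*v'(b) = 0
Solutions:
 v(b) = C1/cos(b)^(2/5)


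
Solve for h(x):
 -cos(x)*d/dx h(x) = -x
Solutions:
 h(x) = C1 + Integral(x/cos(x), x)


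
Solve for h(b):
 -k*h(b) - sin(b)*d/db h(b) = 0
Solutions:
 h(b) = C1*exp(k*(-log(cos(b) - 1) + log(cos(b) + 1))/2)


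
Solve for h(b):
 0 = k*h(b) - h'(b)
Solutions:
 h(b) = C1*exp(b*k)


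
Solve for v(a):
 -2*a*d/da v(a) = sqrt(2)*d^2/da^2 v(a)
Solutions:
 v(a) = C1 + C2*erf(2^(3/4)*a/2)


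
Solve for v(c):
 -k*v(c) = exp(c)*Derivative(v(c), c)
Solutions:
 v(c) = C1*exp(k*exp(-c))


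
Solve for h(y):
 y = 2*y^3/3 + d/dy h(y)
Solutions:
 h(y) = C1 - y^4/6 + y^2/2


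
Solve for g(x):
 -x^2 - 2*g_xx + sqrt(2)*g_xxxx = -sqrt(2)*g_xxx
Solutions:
 g(x) = C1 + C2*x + C3*exp(x*(-1 + sqrt(1 + 4*sqrt(2)))/2) + C4*exp(-x*(1 + sqrt(1 + 4*sqrt(2)))/2) - x^4/24 - sqrt(2)*x^3/12 + x^2*(-sqrt(2) - 1)/4


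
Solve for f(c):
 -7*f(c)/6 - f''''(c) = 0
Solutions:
 f(c) = (C1*sin(14^(1/4)*3^(3/4)*c/6) + C2*cos(14^(1/4)*3^(3/4)*c/6))*exp(-14^(1/4)*3^(3/4)*c/6) + (C3*sin(14^(1/4)*3^(3/4)*c/6) + C4*cos(14^(1/4)*3^(3/4)*c/6))*exp(14^(1/4)*3^(3/4)*c/6)


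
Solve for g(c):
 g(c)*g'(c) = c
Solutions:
 g(c) = -sqrt(C1 + c^2)
 g(c) = sqrt(C1 + c^2)


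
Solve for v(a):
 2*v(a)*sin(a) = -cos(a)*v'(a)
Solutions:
 v(a) = C1*cos(a)^2


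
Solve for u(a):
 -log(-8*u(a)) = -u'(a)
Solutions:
 -Integral(1/(log(-_y) + 3*log(2)), (_y, u(a))) = C1 - a


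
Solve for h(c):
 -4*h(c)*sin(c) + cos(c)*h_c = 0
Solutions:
 h(c) = C1/cos(c)^4


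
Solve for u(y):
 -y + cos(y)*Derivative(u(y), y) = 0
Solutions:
 u(y) = C1 + Integral(y/cos(y), y)


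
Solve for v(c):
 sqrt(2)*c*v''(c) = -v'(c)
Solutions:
 v(c) = C1 + C2*c^(1 - sqrt(2)/2)


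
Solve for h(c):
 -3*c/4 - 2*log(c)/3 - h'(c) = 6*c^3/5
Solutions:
 h(c) = C1 - 3*c^4/10 - 3*c^2/8 - 2*c*log(c)/3 + 2*c/3


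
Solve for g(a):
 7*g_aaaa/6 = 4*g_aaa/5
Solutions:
 g(a) = C1 + C2*a + C3*a^2 + C4*exp(24*a/35)


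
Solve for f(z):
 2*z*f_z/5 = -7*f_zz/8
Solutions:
 f(z) = C1 + C2*erf(2*sqrt(70)*z/35)


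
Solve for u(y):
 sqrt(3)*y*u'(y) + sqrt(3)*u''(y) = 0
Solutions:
 u(y) = C1 + C2*erf(sqrt(2)*y/2)


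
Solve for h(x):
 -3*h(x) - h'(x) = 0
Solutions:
 h(x) = C1*exp(-3*x)


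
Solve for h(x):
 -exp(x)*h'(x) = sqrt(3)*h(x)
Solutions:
 h(x) = C1*exp(sqrt(3)*exp(-x))


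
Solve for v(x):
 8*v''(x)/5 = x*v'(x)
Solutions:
 v(x) = C1 + C2*erfi(sqrt(5)*x/4)


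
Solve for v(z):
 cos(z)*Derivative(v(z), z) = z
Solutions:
 v(z) = C1 + Integral(z/cos(z), z)


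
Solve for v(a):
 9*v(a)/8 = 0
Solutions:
 v(a) = 0


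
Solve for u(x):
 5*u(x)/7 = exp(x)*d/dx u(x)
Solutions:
 u(x) = C1*exp(-5*exp(-x)/7)


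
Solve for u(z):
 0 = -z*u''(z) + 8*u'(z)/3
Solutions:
 u(z) = C1 + C2*z^(11/3)


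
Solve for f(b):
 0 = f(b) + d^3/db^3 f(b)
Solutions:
 f(b) = C3*exp(-b) + (C1*sin(sqrt(3)*b/2) + C2*cos(sqrt(3)*b/2))*exp(b/2)


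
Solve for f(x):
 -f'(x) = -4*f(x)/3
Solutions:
 f(x) = C1*exp(4*x/3)


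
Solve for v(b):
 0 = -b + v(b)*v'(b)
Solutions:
 v(b) = -sqrt(C1 + b^2)
 v(b) = sqrt(C1 + b^2)


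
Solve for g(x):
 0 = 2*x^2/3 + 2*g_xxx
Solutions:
 g(x) = C1 + C2*x + C3*x^2 - x^5/180


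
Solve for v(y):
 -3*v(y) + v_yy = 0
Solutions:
 v(y) = C1*exp(-sqrt(3)*y) + C2*exp(sqrt(3)*y)


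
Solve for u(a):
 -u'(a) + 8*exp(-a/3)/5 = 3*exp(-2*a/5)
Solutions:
 u(a) = C1 - 24*exp(-a/3)/5 + 15*exp(-2*a/5)/2


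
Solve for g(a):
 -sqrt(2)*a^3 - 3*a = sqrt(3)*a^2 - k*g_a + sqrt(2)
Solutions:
 g(a) = C1 + sqrt(2)*a^4/(4*k) + sqrt(3)*a^3/(3*k) + 3*a^2/(2*k) + sqrt(2)*a/k


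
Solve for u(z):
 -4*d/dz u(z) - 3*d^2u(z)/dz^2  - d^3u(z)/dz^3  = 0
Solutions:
 u(z) = C1 + (C2*sin(sqrt(7)*z/2) + C3*cos(sqrt(7)*z/2))*exp(-3*z/2)


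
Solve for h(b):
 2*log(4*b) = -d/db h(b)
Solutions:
 h(b) = C1 - 2*b*log(b) - b*log(16) + 2*b


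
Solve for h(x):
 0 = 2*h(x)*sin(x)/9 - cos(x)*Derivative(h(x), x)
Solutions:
 h(x) = C1/cos(x)^(2/9)


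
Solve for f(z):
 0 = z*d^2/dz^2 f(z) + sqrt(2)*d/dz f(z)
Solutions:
 f(z) = C1 + C2*z^(1 - sqrt(2))


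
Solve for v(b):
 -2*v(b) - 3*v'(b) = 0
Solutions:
 v(b) = C1*exp(-2*b/3)


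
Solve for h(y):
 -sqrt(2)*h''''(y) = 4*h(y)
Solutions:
 h(y) = (C1*sin(2^(7/8)*y/2) + C2*cos(2^(7/8)*y/2))*exp(-2^(7/8)*y/2) + (C3*sin(2^(7/8)*y/2) + C4*cos(2^(7/8)*y/2))*exp(2^(7/8)*y/2)


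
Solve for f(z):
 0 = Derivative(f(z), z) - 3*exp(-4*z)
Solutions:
 f(z) = C1 - 3*exp(-4*z)/4


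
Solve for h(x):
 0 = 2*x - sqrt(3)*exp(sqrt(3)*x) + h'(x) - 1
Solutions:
 h(x) = C1 - x^2 + x + exp(sqrt(3)*x)


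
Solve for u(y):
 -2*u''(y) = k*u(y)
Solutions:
 u(y) = C1*exp(-sqrt(2)*y*sqrt(-k)/2) + C2*exp(sqrt(2)*y*sqrt(-k)/2)


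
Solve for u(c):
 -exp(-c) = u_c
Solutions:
 u(c) = C1 + exp(-c)


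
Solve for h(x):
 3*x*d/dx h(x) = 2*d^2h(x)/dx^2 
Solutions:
 h(x) = C1 + C2*erfi(sqrt(3)*x/2)


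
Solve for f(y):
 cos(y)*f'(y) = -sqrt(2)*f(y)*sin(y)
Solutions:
 f(y) = C1*cos(y)^(sqrt(2))


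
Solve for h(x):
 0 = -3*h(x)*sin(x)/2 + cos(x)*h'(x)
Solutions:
 h(x) = C1/cos(x)^(3/2)


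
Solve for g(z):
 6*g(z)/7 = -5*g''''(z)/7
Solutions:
 g(z) = (C1*sin(10^(3/4)*3^(1/4)*z/10) + C2*cos(10^(3/4)*3^(1/4)*z/10))*exp(-10^(3/4)*3^(1/4)*z/10) + (C3*sin(10^(3/4)*3^(1/4)*z/10) + C4*cos(10^(3/4)*3^(1/4)*z/10))*exp(10^(3/4)*3^(1/4)*z/10)


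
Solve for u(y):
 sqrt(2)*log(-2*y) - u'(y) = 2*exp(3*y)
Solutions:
 u(y) = C1 + sqrt(2)*y*log(-y) + sqrt(2)*y*(-1 + log(2)) - 2*exp(3*y)/3


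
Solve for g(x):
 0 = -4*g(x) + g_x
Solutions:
 g(x) = C1*exp(4*x)


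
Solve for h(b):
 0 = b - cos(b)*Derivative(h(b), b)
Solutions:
 h(b) = C1 + Integral(b/cos(b), b)


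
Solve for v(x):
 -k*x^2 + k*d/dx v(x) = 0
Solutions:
 v(x) = C1 + x^3/3


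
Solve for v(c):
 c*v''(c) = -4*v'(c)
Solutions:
 v(c) = C1 + C2/c^3


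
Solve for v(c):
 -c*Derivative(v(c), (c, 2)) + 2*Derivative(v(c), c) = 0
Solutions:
 v(c) = C1 + C2*c^3


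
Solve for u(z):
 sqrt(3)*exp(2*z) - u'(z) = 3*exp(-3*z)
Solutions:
 u(z) = C1 + sqrt(3)*exp(2*z)/2 + exp(-3*z)


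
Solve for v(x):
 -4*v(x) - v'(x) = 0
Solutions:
 v(x) = C1*exp(-4*x)


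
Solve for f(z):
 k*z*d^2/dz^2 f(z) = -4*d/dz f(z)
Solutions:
 f(z) = C1 + z^(((re(k) - 4)*re(k) + im(k)^2)/(re(k)^2 + im(k)^2))*(C2*sin(4*log(z)*Abs(im(k))/(re(k)^2 + im(k)^2)) + C3*cos(4*log(z)*im(k)/(re(k)^2 + im(k)^2)))


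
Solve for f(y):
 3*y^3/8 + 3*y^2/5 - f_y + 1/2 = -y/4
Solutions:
 f(y) = C1 + 3*y^4/32 + y^3/5 + y^2/8 + y/2


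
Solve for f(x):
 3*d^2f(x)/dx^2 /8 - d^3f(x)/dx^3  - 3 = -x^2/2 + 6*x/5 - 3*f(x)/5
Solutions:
 f(x) = C1*exp(x*(-5^(2/3)*(16*sqrt(2334) + 773)^(1/3) - 5*5^(1/3)/(16*sqrt(2334) + 773)^(1/3) + 10)/80)*sin(sqrt(3)*5^(1/3)*x*(-5^(1/3)*(16*sqrt(2334) + 773)^(1/3) + 5/(16*sqrt(2334) + 773)^(1/3))/80) + C2*exp(x*(-5^(2/3)*(16*sqrt(2334) + 773)^(1/3) - 5*5^(1/3)/(16*sqrt(2334) + 773)^(1/3) + 10)/80)*cos(sqrt(3)*5^(1/3)*x*(-5^(1/3)*(16*sqrt(2334) + 773)^(1/3) + 5/(16*sqrt(2334) + 773)^(1/3))/80) + C3*exp(x*(5*5^(1/3)/(16*sqrt(2334) + 773)^(1/3) + 5 + 5^(2/3)*(16*sqrt(2334) + 773)^(1/3))/40) - 5*x^2/6 + 2*x + 145/24


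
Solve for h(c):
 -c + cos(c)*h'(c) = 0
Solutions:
 h(c) = C1 + Integral(c/cos(c), c)


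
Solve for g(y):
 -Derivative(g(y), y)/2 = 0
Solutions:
 g(y) = C1


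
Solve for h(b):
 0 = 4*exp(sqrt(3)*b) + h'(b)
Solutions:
 h(b) = C1 - 4*sqrt(3)*exp(sqrt(3)*b)/3


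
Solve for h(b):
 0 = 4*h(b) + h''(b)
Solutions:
 h(b) = C1*sin(2*b) + C2*cos(2*b)


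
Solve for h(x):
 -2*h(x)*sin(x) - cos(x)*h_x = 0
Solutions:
 h(x) = C1*cos(x)^2


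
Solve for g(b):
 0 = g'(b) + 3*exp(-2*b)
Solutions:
 g(b) = C1 + 3*exp(-2*b)/2


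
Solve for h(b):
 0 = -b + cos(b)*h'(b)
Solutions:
 h(b) = C1 + Integral(b/cos(b), b)


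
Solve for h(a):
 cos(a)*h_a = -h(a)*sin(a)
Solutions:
 h(a) = C1*cos(a)


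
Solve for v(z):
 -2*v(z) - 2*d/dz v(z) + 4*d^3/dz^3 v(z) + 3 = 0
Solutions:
 v(z) = C3*exp(z) + (C1*sin(z/2) + C2*cos(z/2))*exp(-z/2) + 3/2


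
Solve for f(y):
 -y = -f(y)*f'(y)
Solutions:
 f(y) = -sqrt(C1 + y^2)
 f(y) = sqrt(C1 + y^2)


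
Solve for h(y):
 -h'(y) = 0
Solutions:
 h(y) = C1


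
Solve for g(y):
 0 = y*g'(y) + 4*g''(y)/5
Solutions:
 g(y) = C1 + C2*erf(sqrt(10)*y/4)


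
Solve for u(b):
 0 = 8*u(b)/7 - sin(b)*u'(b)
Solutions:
 u(b) = C1*(cos(b) - 1)^(4/7)/(cos(b) + 1)^(4/7)


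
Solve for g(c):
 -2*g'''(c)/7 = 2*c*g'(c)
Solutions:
 g(c) = C1 + Integral(C2*airyai(-7^(1/3)*c) + C3*airybi(-7^(1/3)*c), c)


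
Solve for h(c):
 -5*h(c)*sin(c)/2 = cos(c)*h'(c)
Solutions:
 h(c) = C1*cos(c)^(5/2)


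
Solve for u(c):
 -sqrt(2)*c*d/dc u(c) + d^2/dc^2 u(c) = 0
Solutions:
 u(c) = C1 + C2*erfi(2^(3/4)*c/2)


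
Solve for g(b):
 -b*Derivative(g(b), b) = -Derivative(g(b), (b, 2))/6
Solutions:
 g(b) = C1 + C2*erfi(sqrt(3)*b)


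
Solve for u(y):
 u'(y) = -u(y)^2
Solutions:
 u(y) = 1/(C1 + y)


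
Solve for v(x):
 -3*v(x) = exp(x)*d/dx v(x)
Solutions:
 v(x) = C1*exp(3*exp(-x))


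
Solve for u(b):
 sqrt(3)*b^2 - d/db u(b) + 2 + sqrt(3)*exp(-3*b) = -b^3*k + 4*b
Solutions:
 u(b) = C1 + b^4*k/4 + sqrt(3)*b^3/3 - 2*b^2 + 2*b - sqrt(3)*exp(-3*b)/3


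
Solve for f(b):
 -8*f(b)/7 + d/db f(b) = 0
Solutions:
 f(b) = C1*exp(8*b/7)


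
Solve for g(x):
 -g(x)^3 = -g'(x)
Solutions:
 g(x) = -sqrt(2)*sqrt(-1/(C1 + x))/2
 g(x) = sqrt(2)*sqrt(-1/(C1 + x))/2


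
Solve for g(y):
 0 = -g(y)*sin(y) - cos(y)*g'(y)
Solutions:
 g(y) = C1*cos(y)


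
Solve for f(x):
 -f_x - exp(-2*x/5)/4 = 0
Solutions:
 f(x) = C1 + 5*exp(-2*x/5)/8


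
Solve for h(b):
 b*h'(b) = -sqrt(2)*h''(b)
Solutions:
 h(b) = C1 + C2*erf(2^(1/4)*b/2)


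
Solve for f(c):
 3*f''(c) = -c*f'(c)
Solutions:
 f(c) = C1 + C2*erf(sqrt(6)*c/6)


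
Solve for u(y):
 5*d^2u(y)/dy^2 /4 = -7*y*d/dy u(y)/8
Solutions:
 u(y) = C1 + C2*erf(sqrt(35)*y/10)


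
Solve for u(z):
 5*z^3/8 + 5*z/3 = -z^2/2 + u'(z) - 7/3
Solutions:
 u(z) = C1 + 5*z^4/32 + z^3/6 + 5*z^2/6 + 7*z/3


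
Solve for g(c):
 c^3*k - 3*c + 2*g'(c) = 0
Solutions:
 g(c) = C1 - c^4*k/8 + 3*c^2/4


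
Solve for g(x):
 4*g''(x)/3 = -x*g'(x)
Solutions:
 g(x) = C1 + C2*erf(sqrt(6)*x/4)


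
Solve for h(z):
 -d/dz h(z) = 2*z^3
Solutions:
 h(z) = C1 - z^4/2


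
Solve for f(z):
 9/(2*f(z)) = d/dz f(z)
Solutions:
 f(z) = -sqrt(C1 + 9*z)
 f(z) = sqrt(C1 + 9*z)


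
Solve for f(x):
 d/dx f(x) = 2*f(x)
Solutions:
 f(x) = C1*exp(2*x)


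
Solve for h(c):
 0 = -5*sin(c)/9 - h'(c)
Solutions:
 h(c) = C1 + 5*cos(c)/9


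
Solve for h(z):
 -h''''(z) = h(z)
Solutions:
 h(z) = (C1*sin(sqrt(2)*z/2) + C2*cos(sqrt(2)*z/2))*exp(-sqrt(2)*z/2) + (C3*sin(sqrt(2)*z/2) + C4*cos(sqrt(2)*z/2))*exp(sqrt(2)*z/2)


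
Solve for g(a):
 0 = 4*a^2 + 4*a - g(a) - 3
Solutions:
 g(a) = 4*a^2 + 4*a - 3


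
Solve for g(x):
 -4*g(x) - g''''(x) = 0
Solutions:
 g(x) = (C1*sin(x) + C2*cos(x))*exp(-x) + (C3*sin(x) + C4*cos(x))*exp(x)


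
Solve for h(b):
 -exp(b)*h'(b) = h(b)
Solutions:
 h(b) = C1*exp(exp(-b))


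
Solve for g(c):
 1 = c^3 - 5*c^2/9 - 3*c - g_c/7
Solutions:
 g(c) = C1 + 7*c^4/4 - 35*c^3/27 - 21*c^2/2 - 7*c


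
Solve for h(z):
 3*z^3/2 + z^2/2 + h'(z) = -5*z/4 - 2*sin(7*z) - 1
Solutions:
 h(z) = C1 - 3*z^4/8 - z^3/6 - 5*z^2/8 - z + 2*cos(7*z)/7


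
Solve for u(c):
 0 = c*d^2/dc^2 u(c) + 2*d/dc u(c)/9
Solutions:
 u(c) = C1 + C2*c^(7/9)


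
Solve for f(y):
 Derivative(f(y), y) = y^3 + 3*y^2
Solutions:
 f(y) = C1 + y^4/4 + y^3


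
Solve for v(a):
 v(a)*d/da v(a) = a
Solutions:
 v(a) = -sqrt(C1 + a^2)
 v(a) = sqrt(C1 + a^2)


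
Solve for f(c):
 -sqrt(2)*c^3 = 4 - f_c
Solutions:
 f(c) = C1 + sqrt(2)*c^4/4 + 4*c


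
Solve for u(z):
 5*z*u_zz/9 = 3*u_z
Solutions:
 u(z) = C1 + C2*z^(32/5)


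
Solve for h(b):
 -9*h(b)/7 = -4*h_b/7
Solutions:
 h(b) = C1*exp(9*b/4)


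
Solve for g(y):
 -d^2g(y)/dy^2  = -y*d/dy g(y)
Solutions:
 g(y) = C1 + C2*erfi(sqrt(2)*y/2)


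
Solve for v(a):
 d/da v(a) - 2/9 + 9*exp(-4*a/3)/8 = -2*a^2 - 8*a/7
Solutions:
 v(a) = C1 - 2*a^3/3 - 4*a^2/7 + 2*a/9 + 27*exp(-4*a/3)/32


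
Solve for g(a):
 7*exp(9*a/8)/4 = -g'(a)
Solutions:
 g(a) = C1 - 14*exp(9*a/8)/9


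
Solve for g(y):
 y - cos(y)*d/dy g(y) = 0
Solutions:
 g(y) = C1 + Integral(y/cos(y), y)


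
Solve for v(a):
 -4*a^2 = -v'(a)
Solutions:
 v(a) = C1 + 4*a^3/3


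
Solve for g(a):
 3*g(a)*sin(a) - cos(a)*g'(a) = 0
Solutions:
 g(a) = C1/cos(a)^3


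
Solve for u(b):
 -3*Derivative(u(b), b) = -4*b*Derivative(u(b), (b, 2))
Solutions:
 u(b) = C1 + C2*b^(7/4)


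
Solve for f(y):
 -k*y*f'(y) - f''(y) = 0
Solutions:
 f(y) = Piecewise((-sqrt(2)*sqrt(pi)*C1*erf(sqrt(2)*sqrt(k)*y/2)/(2*sqrt(k)) - C2, (k > 0) | (k < 0)), (-C1*y - C2, True))


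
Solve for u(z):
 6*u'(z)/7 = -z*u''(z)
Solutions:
 u(z) = C1 + C2*z^(1/7)


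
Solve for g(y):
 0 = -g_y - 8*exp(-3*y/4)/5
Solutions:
 g(y) = C1 + 32*exp(-3*y/4)/15


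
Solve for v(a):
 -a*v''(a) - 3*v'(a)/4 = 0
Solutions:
 v(a) = C1 + C2*a^(1/4)


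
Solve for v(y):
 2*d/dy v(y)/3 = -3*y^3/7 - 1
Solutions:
 v(y) = C1 - 9*y^4/56 - 3*y/2


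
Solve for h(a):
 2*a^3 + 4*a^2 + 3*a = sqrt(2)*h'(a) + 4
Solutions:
 h(a) = C1 + sqrt(2)*a^4/4 + 2*sqrt(2)*a^3/3 + 3*sqrt(2)*a^2/4 - 2*sqrt(2)*a


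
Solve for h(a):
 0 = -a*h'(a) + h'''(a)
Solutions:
 h(a) = C1 + Integral(C2*airyai(a) + C3*airybi(a), a)


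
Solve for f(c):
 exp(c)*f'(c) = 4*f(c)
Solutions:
 f(c) = C1*exp(-4*exp(-c))


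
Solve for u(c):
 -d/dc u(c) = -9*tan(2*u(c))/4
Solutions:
 u(c) = -asin(C1*exp(9*c/2))/2 + pi/2
 u(c) = asin(C1*exp(9*c/2))/2


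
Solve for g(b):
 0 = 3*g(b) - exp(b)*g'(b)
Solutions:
 g(b) = C1*exp(-3*exp(-b))


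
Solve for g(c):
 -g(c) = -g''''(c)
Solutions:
 g(c) = C1*exp(-c) + C2*exp(c) + C3*sin(c) + C4*cos(c)


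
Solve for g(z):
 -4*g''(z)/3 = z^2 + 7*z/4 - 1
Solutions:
 g(z) = C1 + C2*z - z^4/16 - 7*z^3/32 + 3*z^2/8


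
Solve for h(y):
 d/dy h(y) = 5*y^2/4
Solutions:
 h(y) = C1 + 5*y^3/12


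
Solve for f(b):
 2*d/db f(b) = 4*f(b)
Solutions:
 f(b) = C1*exp(2*b)


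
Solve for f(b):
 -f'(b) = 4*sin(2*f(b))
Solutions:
 f(b) = pi - acos((-C1 - exp(16*b))/(C1 - exp(16*b)))/2
 f(b) = acos((-C1 - exp(16*b))/(C1 - exp(16*b)))/2


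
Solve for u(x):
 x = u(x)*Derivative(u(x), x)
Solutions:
 u(x) = -sqrt(C1 + x^2)
 u(x) = sqrt(C1 + x^2)


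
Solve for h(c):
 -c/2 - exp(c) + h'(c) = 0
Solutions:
 h(c) = C1 + c^2/4 + exp(c)


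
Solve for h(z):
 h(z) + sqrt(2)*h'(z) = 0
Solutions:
 h(z) = C1*exp(-sqrt(2)*z/2)


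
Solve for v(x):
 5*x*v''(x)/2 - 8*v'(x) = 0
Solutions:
 v(x) = C1 + C2*x^(21/5)


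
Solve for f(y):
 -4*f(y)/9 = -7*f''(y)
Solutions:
 f(y) = C1*exp(-2*sqrt(7)*y/21) + C2*exp(2*sqrt(7)*y/21)


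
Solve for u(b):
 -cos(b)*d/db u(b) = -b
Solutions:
 u(b) = C1 + Integral(b/cos(b), b)


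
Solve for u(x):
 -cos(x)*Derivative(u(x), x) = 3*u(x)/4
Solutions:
 u(x) = C1*(sin(x) - 1)^(3/8)/(sin(x) + 1)^(3/8)


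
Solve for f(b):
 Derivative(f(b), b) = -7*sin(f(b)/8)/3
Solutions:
 7*b/3 + 4*log(cos(f(b)/8) - 1) - 4*log(cos(f(b)/8) + 1) = C1


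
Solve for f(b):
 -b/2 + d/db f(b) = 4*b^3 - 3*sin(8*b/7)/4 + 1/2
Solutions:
 f(b) = C1 + b^4 + b^2/4 + b/2 + 21*cos(8*b/7)/32


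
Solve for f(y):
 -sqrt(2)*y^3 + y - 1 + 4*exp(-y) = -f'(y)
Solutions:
 f(y) = C1 + sqrt(2)*y^4/4 - y^2/2 + y + 4*exp(-y)


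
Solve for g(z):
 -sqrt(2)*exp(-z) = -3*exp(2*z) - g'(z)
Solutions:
 g(z) = C1 - 3*exp(2*z)/2 - sqrt(2)*exp(-z)


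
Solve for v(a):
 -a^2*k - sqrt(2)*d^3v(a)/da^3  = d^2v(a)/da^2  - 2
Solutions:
 v(a) = C1 + C2*a + C3*exp(-sqrt(2)*a/2) - a^4*k/12 + sqrt(2)*a^3*k/3 + a^2*(1 - 2*k)


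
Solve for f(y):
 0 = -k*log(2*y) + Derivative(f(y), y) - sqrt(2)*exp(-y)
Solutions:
 f(y) = C1 + k*y*log(y) + k*y*(-1 + log(2)) - sqrt(2)*exp(-y)


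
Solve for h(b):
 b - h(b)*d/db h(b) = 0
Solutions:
 h(b) = -sqrt(C1 + b^2)
 h(b) = sqrt(C1 + b^2)


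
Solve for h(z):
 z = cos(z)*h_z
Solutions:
 h(z) = C1 + Integral(z/cos(z), z)


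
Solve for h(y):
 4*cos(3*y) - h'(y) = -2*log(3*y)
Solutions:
 h(y) = C1 + 2*y*log(y) - 2*y + 2*y*log(3) + 4*sin(3*y)/3


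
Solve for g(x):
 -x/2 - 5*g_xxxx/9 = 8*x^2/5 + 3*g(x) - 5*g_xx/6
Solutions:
 g(x) = -8*x^2/15 - x/6 + (C1*sin(15^(3/4)*x*sin(atan(sqrt(215)/5)/2)/5) + C2*cos(15^(3/4)*x*sin(atan(sqrt(215)/5)/2)/5))*exp(-15^(3/4)*x*cos(atan(sqrt(215)/5)/2)/5) + (C3*sin(15^(3/4)*x*sin(atan(sqrt(215)/5)/2)/5) + C4*cos(15^(3/4)*x*sin(atan(sqrt(215)/5)/2)/5))*exp(15^(3/4)*x*cos(atan(sqrt(215)/5)/2)/5) - 8/27


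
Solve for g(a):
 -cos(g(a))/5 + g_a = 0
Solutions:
 -a/5 - log(sin(g(a)) - 1)/2 + log(sin(g(a)) + 1)/2 = C1


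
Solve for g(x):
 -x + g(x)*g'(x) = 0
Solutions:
 g(x) = -sqrt(C1 + x^2)
 g(x) = sqrt(C1 + x^2)


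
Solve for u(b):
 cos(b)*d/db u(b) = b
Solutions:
 u(b) = C1 + Integral(b/cos(b), b)


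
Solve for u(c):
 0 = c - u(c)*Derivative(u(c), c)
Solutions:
 u(c) = -sqrt(C1 + c^2)
 u(c) = sqrt(C1 + c^2)


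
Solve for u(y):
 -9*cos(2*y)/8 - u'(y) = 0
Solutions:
 u(y) = C1 - 9*sin(2*y)/16


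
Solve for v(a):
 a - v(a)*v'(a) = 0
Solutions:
 v(a) = -sqrt(C1 + a^2)
 v(a) = sqrt(C1 + a^2)


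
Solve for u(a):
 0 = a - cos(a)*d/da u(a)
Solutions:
 u(a) = C1 + Integral(a/cos(a), a)


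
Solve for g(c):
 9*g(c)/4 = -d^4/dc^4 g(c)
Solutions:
 g(c) = (C1*sin(sqrt(3)*c/2) + C2*cos(sqrt(3)*c/2))*exp(-sqrt(3)*c/2) + (C3*sin(sqrt(3)*c/2) + C4*cos(sqrt(3)*c/2))*exp(sqrt(3)*c/2)


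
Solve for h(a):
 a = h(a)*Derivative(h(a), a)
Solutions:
 h(a) = -sqrt(C1 + a^2)
 h(a) = sqrt(C1 + a^2)


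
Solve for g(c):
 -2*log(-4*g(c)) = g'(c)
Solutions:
 Integral(1/(log(-_y) + 2*log(2)), (_y, g(c)))/2 = C1 - c


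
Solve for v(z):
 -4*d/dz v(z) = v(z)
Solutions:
 v(z) = C1*exp(-z/4)


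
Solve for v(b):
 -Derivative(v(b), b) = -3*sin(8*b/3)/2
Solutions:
 v(b) = C1 - 9*cos(8*b/3)/16


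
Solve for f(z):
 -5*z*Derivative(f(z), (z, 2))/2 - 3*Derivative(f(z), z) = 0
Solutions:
 f(z) = C1 + C2/z^(1/5)


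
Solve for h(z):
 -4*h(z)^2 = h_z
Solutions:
 h(z) = 1/(C1 + 4*z)


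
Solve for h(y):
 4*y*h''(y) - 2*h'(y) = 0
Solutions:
 h(y) = C1 + C2*y^(3/2)


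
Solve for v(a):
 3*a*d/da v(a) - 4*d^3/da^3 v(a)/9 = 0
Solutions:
 v(a) = C1 + Integral(C2*airyai(3*2^(1/3)*a/2) + C3*airybi(3*2^(1/3)*a/2), a)


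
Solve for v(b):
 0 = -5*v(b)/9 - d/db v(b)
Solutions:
 v(b) = C1*exp(-5*b/9)


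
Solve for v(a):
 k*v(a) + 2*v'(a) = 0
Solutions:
 v(a) = C1*exp(-a*k/2)


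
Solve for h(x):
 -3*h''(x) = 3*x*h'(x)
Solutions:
 h(x) = C1 + C2*erf(sqrt(2)*x/2)


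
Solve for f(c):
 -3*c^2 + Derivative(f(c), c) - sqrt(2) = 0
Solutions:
 f(c) = C1 + c^3 + sqrt(2)*c


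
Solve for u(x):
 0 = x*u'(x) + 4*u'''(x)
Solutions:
 u(x) = C1 + Integral(C2*airyai(-2^(1/3)*x/2) + C3*airybi(-2^(1/3)*x/2), x)


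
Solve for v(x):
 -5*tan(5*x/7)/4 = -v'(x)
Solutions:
 v(x) = C1 - 7*log(cos(5*x/7))/4


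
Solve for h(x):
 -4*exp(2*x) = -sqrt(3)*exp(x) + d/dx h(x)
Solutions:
 h(x) = C1 - 2*exp(2*x) + sqrt(3)*exp(x)


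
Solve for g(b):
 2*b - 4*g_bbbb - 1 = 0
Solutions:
 g(b) = C1 + C2*b + C3*b^2 + C4*b^3 + b^5/240 - b^4/96


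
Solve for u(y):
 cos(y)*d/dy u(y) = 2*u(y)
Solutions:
 u(y) = C1*(sin(y) + 1)/(sin(y) - 1)


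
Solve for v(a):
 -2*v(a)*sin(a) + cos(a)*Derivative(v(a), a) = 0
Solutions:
 v(a) = C1/cos(a)^2


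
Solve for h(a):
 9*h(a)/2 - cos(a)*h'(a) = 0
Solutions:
 h(a) = C1*(sin(a) + 1)^(1/4)*(sin(a)^2 + 2*sin(a) + 1)/((sin(a) - 1)^(1/4)*(sin(a)^2 - 2*sin(a) + 1))


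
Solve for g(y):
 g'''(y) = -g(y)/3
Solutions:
 g(y) = C3*exp(-3^(2/3)*y/3) + (C1*sin(3^(1/6)*y/2) + C2*cos(3^(1/6)*y/2))*exp(3^(2/3)*y/6)


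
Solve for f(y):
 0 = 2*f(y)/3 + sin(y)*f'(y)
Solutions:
 f(y) = C1*(cos(y) + 1)^(1/3)/(cos(y) - 1)^(1/3)


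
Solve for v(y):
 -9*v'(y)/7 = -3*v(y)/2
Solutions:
 v(y) = C1*exp(7*y/6)


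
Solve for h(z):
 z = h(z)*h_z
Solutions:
 h(z) = -sqrt(C1 + z^2)
 h(z) = sqrt(C1 + z^2)


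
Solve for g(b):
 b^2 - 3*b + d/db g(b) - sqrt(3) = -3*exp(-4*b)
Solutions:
 g(b) = C1 - b^3/3 + 3*b^2/2 + sqrt(3)*b + 3*exp(-4*b)/4


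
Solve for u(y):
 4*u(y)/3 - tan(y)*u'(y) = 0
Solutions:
 u(y) = C1*sin(y)^(4/3)


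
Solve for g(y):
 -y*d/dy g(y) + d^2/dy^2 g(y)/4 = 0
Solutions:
 g(y) = C1 + C2*erfi(sqrt(2)*y)


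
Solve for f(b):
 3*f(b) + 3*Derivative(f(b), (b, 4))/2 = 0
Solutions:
 f(b) = (C1*sin(2^(3/4)*b/2) + C2*cos(2^(3/4)*b/2))*exp(-2^(3/4)*b/2) + (C3*sin(2^(3/4)*b/2) + C4*cos(2^(3/4)*b/2))*exp(2^(3/4)*b/2)


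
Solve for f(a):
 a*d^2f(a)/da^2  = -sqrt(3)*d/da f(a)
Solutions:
 f(a) = C1 + C2*a^(1 - sqrt(3))


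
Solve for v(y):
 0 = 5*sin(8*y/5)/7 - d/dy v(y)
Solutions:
 v(y) = C1 - 25*cos(8*y/5)/56


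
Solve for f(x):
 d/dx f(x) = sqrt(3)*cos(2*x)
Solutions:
 f(x) = C1 + sqrt(3)*sin(2*x)/2


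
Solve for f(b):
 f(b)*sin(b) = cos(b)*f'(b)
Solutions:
 f(b) = C1/cos(b)


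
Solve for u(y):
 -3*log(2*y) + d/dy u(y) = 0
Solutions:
 u(y) = C1 + 3*y*log(y) - 3*y + y*log(8)


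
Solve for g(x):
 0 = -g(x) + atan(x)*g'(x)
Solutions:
 g(x) = C1*exp(Integral(1/atan(x), x))


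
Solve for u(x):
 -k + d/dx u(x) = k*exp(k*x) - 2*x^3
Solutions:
 u(x) = C1 + k*x - x^4/2 + exp(k*x)


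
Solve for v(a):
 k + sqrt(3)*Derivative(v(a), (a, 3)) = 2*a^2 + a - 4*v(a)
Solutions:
 v(a) = C3*exp(-2^(2/3)*3^(5/6)*a/3) + a^2/2 + a/4 - k/4 + (C1*sin(2^(2/3)*3^(1/3)*a/2) + C2*cos(2^(2/3)*3^(1/3)*a/2))*exp(2^(2/3)*3^(5/6)*a/6)


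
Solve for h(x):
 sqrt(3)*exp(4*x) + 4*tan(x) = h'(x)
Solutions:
 h(x) = C1 + sqrt(3)*exp(4*x)/4 - 4*log(cos(x))


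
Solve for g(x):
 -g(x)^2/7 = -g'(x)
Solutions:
 g(x) = -7/(C1 + x)


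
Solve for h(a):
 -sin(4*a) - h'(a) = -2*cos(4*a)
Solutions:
 h(a) = C1 + sin(4*a)/2 + cos(4*a)/4


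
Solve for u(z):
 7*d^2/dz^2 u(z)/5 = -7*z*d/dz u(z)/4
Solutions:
 u(z) = C1 + C2*erf(sqrt(10)*z/4)


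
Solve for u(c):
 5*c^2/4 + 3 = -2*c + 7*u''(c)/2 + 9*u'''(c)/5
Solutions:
 u(c) = C1 + C2*c + C3*exp(-35*c/18) + 5*c^4/168 + 5*c^3/147 + 129*c^2/343


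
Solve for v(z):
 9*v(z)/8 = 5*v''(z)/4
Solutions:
 v(z) = C1*exp(-3*sqrt(10)*z/10) + C2*exp(3*sqrt(10)*z/10)


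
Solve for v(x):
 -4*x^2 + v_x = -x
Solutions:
 v(x) = C1 + 4*x^3/3 - x^2/2


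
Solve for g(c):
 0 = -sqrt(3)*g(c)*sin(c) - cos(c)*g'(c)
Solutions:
 g(c) = C1*cos(c)^(sqrt(3))


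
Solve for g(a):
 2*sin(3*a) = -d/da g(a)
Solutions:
 g(a) = C1 + 2*cos(3*a)/3


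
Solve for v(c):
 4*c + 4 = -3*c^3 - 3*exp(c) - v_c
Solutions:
 v(c) = C1 - 3*c^4/4 - 2*c^2 - 4*c - 3*exp(c)


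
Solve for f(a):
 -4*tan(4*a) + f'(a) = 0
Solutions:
 f(a) = C1 - log(cos(4*a))


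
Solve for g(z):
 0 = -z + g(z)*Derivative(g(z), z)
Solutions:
 g(z) = -sqrt(C1 + z^2)
 g(z) = sqrt(C1 + z^2)


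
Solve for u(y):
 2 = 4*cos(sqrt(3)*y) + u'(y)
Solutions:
 u(y) = C1 + 2*y - 4*sqrt(3)*sin(sqrt(3)*y)/3


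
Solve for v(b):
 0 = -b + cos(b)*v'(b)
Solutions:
 v(b) = C1 + Integral(b/cos(b), b)


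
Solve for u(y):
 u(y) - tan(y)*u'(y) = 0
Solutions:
 u(y) = C1*sin(y)


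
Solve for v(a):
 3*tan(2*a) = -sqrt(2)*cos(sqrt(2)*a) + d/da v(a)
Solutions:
 v(a) = C1 - 3*log(cos(2*a))/2 + sin(sqrt(2)*a)


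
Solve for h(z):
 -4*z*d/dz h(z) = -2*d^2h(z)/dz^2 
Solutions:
 h(z) = C1 + C2*erfi(z)


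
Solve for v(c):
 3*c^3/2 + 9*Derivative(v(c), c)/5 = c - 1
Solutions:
 v(c) = C1 - 5*c^4/24 + 5*c^2/18 - 5*c/9


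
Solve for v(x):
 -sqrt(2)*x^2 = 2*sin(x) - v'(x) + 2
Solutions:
 v(x) = C1 + sqrt(2)*x^3/3 + 2*x - 2*cos(x)


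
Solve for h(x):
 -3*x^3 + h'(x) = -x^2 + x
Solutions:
 h(x) = C1 + 3*x^4/4 - x^3/3 + x^2/2


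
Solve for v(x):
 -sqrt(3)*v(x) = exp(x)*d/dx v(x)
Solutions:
 v(x) = C1*exp(sqrt(3)*exp(-x))


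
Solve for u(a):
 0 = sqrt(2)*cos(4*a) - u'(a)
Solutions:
 u(a) = C1 + sqrt(2)*sin(4*a)/4


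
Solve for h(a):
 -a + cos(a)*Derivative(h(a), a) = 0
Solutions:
 h(a) = C1 + Integral(a/cos(a), a)


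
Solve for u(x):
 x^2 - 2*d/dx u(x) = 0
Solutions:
 u(x) = C1 + x^3/6


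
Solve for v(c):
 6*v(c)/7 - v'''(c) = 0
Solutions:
 v(c) = C3*exp(6^(1/3)*7^(2/3)*c/7) + (C1*sin(2^(1/3)*3^(5/6)*7^(2/3)*c/14) + C2*cos(2^(1/3)*3^(5/6)*7^(2/3)*c/14))*exp(-6^(1/3)*7^(2/3)*c/14)


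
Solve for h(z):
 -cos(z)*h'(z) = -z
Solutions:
 h(z) = C1 + Integral(z/cos(z), z)


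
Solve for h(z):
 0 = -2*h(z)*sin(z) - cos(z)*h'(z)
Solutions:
 h(z) = C1*cos(z)^2


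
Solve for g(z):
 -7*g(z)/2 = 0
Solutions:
 g(z) = 0


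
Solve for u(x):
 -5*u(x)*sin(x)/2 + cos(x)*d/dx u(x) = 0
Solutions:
 u(x) = C1/cos(x)^(5/2)


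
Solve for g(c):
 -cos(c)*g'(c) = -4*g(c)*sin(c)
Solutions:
 g(c) = C1/cos(c)^4


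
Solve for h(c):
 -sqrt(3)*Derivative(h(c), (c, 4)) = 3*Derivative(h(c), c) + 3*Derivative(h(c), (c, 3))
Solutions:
 h(c) = C1 + C2*exp(c*(-4*sqrt(3) + 2*2^(1/3)*3^(2/3)/(3*sqrt(39) + 11*sqrt(3))^(1/3) + 2^(2/3)*3^(1/3)*(3*sqrt(39) + 11*sqrt(3))^(1/3))/12)*sin(2^(1/3)*3^(1/6)*c*(-2^(1/3)*3^(2/3)*(3*sqrt(39) + 11*sqrt(3))^(1/3) + 6/(3*sqrt(39) + 11*sqrt(3))^(1/3))/12) + C3*exp(c*(-4*sqrt(3) + 2*2^(1/3)*3^(2/3)/(3*sqrt(39) + 11*sqrt(3))^(1/3) + 2^(2/3)*3^(1/3)*(3*sqrt(39) + 11*sqrt(3))^(1/3))/12)*cos(2^(1/3)*3^(1/6)*c*(-2^(1/3)*3^(2/3)*(3*sqrt(39) + 11*sqrt(3))^(1/3) + 6/(3*sqrt(39) + 11*sqrt(3))^(1/3))/12) + C4*exp(-c*(2*2^(1/3)*3^(2/3)/(3*sqrt(39) + 11*sqrt(3))^(1/3) + 2*sqrt(3) + 2^(2/3)*3^(1/3)*(3*sqrt(39) + 11*sqrt(3))^(1/3))/6)


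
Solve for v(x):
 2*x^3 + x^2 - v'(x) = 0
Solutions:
 v(x) = C1 + x^4/2 + x^3/3


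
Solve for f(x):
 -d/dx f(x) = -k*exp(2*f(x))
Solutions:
 f(x) = log(-sqrt(-1/(C1 + k*x))) - log(2)/2
 f(x) = log(-1/(C1 + k*x))/2 - log(2)/2


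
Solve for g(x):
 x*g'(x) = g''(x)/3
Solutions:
 g(x) = C1 + C2*erfi(sqrt(6)*x/2)


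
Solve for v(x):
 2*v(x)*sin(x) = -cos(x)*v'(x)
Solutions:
 v(x) = C1*cos(x)^2
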